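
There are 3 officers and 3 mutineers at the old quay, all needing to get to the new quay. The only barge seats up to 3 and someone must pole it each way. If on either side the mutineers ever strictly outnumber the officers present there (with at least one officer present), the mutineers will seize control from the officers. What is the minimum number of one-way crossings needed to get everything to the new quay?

5

Counting alone: each trip to the new quay takes at most 3 across and each return brings at least 1 back, so after t trips out (and t−1 returns) at most 3t − (t−1) of the 6 are across; that first reaches 6 at t = 3, so at least 5 crossings are needed.
The plan below uses exactly 5 crossings, so it is optimal:
1. 2 mutineers → the new quay.  (the old quay: 3O 1M; the new quay: 0O 2M)
2. 1 mutineer ← the old quay.  (the old quay: 3O 2M; the new quay: 0O 1M)
3. 3 officers → the new quay.  (the old quay: 0O 2M; the new quay: 3O 1M)
4. 1 mutineer ← the old quay.  (the old quay: 0O 3M; the new quay: 3O 0M)
5. 3 mutineers → the new quay.  (the old quay: 0O 0M; the new quay: 3O 3M)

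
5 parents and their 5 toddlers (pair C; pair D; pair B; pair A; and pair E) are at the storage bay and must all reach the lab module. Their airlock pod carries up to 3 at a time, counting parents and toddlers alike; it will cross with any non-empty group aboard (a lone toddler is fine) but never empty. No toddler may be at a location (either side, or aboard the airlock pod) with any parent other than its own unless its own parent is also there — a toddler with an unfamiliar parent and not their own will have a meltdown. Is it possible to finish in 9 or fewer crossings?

No

Counting alone: each trip to the lab module takes at most 3 across and each return brings at least 1 back, so after t trips out (and t−1 returns) at most 3t − (t−1) of the 10 are across; that first reaches 10 at t = 5, so at least 9 crossings are needed.
The safety rule pushes this higher. Following every safe sequence of crossings, the most of the 10 that can be at the lab module as the airlock pod arrives there on crossing 9 is 9 — never all 10.
So the move cannot be finished within 9 crossings. (The shortest complete plan takes 11:)
1. parent C and toddler C cross → the lab module.
2. parent C crosses ← the storage bay.
3. toddler A, toddler B, and toddler D cross → the lab module.
4. toddler C crosses ← the storage bay.
5. parent A, parent B, and parent D cross → the lab module.
6. parent D and toddler D cross ← the storage bay.
7. parent C, parent D, and parent E cross → the lab module.
8. toddler B crosses ← the storage bay.
9. toddler C and toddler D cross → the lab module.
10. toddler C crosses ← the storage bay.
11. toddler B, toddler C, and toddler E cross → the lab module.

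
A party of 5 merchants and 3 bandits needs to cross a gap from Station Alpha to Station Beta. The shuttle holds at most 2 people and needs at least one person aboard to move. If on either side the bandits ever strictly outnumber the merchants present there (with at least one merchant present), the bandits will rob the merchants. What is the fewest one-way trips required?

Counting alone: each trip to Station Beta takes at most 2 across and each return brings at least 1 back, so after t trips out (and t−1 returns) at most 2t − (t−1) of the 8 are across; that first reaches 8 at t = 7, so at least 13 crossings are needed.
The plan below uses exactly 13 crossings, so it is optimal:
1. 2 bandits → Station Beta.  (Station Alpha: 5M 1B; Station Beta: 0M 2B)
2. 1 bandit ← Station Alpha.  (Station Alpha: 5M 2B; Station Beta: 0M 1B)
3. 2 bandits → Station Beta.  (Station Alpha: 5M 0B; Station Beta: 0M 3B)
4. 1 bandit ← Station Alpha.  (Station Alpha: 5M 1B; Station Beta: 0M 2B)
5. 2 merchants → Station Beta.  (Station Alpha: 3M 1B; Station Beta: 2M 2B)
6. 1 bandit ← Station Alpha.  (Station Alpha: 3M 2B; Station Beta: 2M 1B)
7. 1 merchant and 1 bandit → Station Beta.  (Station Alpha: 2M 1B; Station Beta: 3M 2B)
8. 1 bandit ← Station Alpha.  (Station Alpha: 2M 2B; Station Beta: 3M 1B)
9. 2 bandits → Station Beta.  (Station Alpha: 2M 0B; Station Beta: 3M 3B)
10. 1 bandit ← Station Alpha.  (Station Alpha: 2M 1B; Station Beta: 3M 2B)
11. 1 merchant and 1 bandit → Station Beta.  (Station Alpha: 1M 0B; Station Beta: 4M 3B)
12. 1 bandit ← Station Alpha.  (Station Alpha: 1M 1B; Station Beta: 4M 2B)
13. 1 merchant and 1 bandit → Station Beta.  (Station Alpha: 0M 0B; Station Beta: 5M 3B)

13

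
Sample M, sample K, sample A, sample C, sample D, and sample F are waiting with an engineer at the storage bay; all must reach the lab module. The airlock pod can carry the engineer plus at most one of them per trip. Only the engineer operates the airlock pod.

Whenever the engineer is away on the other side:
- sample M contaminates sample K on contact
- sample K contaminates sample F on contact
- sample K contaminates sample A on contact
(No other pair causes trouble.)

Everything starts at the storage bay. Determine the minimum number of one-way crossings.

impossible

Following every safe sequence of crossings from the start, the most of the 6 that can be at the lab module as the airlock pod arrives there on crossings 1, 3, 5, 7 is 1, 2, 3, 4 respectively; the best ever achieved is 4 of 6.
From crossing 9 on, no configuration arises that was not already reachable earlier: only 36 distinct safe configurations (who is on which side, and where the airlock pod is) can ever be reached, none of them has everyone across, and every continuation just revisits them. So no valid plan exists.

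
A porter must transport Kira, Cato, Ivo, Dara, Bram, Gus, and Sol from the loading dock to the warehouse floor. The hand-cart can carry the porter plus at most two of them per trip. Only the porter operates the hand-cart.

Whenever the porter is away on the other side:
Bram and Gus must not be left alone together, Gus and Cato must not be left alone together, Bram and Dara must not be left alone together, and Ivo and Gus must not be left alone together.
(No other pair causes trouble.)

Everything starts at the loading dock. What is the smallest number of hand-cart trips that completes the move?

7

Counting alone: the porter can take at most 2 across per trip to the warehouse floor, so moving all 7 needs at least 4 loaded trips out, with a return between consecutive ones — at least 7 crossings.
The plan below uses exactly 7 crossings, so it is optimal:
1. Porter goes to the warehouse floor with Dara and Gus.  [the loading dock: Bram, Cato, Ivo, Kira, Sol | the warehouse floor: Dara, Gus]
2. Porter goes back to the loading dock alone.  [the loading dock: Bram, Cato, Ivo, Kira, Sol | the warehouse floor: Dara, Gus]
3. Porter goes to the warehouse floor with Kira and Sol.  [the loading dock: Bram, Cato, Ivo | the warehouse floor: Dara, Gus, Kira, Sol]
4. Porter goes back to the loading dock alone.  [the loading dock: Bram, Cato, Ivo | the warehouse floor: Dara, Gus, Kira, Sol]
5. Porter goes to the warehouse floor with Cato and Ivo.  [the loading dock: Bram | the warehouse floor: Cato, Dara, Gus, Ivo, Kira, Sol]
6. Porter goes back to the loading dock with Gus.  [the loading dock: Bram, Gus | the warehouse floor: Cato, Dara, Ivo, Kira, Sol]
7. Porter goes to the warehouse floor with Bram and Gus.  [the loading dock: — | the warehouse floor: Bram, Cato, Dara, Gus, Ivo, Kira, Sol]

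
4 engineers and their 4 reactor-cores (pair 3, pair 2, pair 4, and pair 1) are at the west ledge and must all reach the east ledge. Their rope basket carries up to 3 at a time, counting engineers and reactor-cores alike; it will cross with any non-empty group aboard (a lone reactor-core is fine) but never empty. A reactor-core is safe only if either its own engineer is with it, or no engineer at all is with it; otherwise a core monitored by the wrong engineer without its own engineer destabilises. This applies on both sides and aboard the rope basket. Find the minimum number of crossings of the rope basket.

Counting alone: each trip to the east ledge takes at most 3 across and each return brings at least 1 back, so after t trips out (and t−1 returns) at most 3t − (t−1) of the 8 are across; that first reaches 8 at t = 4, so at least 7 crossings are needed.
The safety rule pushes this higher. Following every safe sequence of crossings, the most of the 8 that can be at the east ledge as the rope basket arrives there on crossing 7 is 7 — never all 8.
So no plan with fewer than 9 crossings exists, and this one achieves 9:
1. engineer 3 and reactor-core 3 cross → the east ledge.
2. engineer 3 crosses ← the west ledge.
3. engineer 2, engineer 3, and reactor-core 2 cross → the east ledge.
4. engineer 3 and reactor-core 3 cross ← the west ledge.
5. engineer 1, engineer 3, and engineer 4 cross → the east ledge.
6. reactor-core 2 crosses ← the west ledge.
7. reactor-core 2 and reactor-core 3 cross → the east ledge.
8. reactor-core 3 crosses ← the west ledge.
9. reactor-core 1, reactor-core 3, and reactor-core 4 cross → the east ledge.

9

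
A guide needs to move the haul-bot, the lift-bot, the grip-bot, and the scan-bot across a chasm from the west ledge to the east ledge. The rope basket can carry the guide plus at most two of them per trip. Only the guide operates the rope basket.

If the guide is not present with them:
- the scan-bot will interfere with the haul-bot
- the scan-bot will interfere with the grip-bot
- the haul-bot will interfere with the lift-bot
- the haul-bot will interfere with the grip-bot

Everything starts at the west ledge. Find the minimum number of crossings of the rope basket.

5

Counting alone: the guide can take at most 2 across per trip to the east ledge, so moving all 4 needs at least 2 loaded trips out, with a return between consecutive ones — at least 3 crossings.
The safety rule pushes this higher. Following every safe sequence of crossings, the most of the 4 that can be at the east ledge as the rope basket arrives there on crossing 3 is 3 — never all 4.
So no plan with fewer than 5 crossings exists, and this one achieves 5:
1. Guide goes to the east ledge with the grip-bot and the haul-bot.  [the west ledge: the lift-bot, the scan-bot | the east ledge: the grip-bot, the haul-bot]
2. Guide goes back to the west ledge with the haul-bot.  [the west ledge: the haul-bot, the lift-bot, the scan-bot | the east ledge: the grip-bot]
3. Guide goes to the east ledge with the haul-bot and the lift-bot.  [the west ledge: the scan-bot | the east ledge: the grip-bot, the haul-bot, the lift-bot]
4. Guide goes back to the west ledge with the haul-bot.  [the west ledge: the haul-bot, the scan-bot | the east ledge: the grip-bot, the lift-bot]
5. Guide goes to the east ledge with the haul-bot and the scan-bot.  [the west ledge: — | the east ledge: the grip-bot, the haul-bot, the lift-bot, the scan-bot]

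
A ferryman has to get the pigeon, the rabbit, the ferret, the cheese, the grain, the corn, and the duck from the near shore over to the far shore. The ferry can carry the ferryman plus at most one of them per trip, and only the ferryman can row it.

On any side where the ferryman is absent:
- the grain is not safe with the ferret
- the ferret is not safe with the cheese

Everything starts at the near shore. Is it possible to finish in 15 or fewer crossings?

Yes

Yes — this plan uses 15 crossings (≤ 15):
1. Ferryman goes to the far shore with the ferret.
2. Ferryman goes back to the near shore alone.
3. Ferryman goes to the far shore with the pigeon.
4. Ferryman goes back to the near shore alone.
5. Ferryman goes to the far shore with the rabbit.
6. Ferryman goes back to the near shore alone.
7. Ferryman goes to the far shore with the cheese.
8. Ferryman goes back to the near shore with the ferret.
9. Ferryman goes to the far shore with the grain.
10. Ferryman goes back to the near shore alone.
11. Ferryman goes to the far shore with the corn.
12. Ferryman goes back to the near shore alone.
13. Ferryman goes to the far shore with the duck.
14. Ferryman goes back to the near shore alone.
15. Ferryman goes to the far shore with the ferret.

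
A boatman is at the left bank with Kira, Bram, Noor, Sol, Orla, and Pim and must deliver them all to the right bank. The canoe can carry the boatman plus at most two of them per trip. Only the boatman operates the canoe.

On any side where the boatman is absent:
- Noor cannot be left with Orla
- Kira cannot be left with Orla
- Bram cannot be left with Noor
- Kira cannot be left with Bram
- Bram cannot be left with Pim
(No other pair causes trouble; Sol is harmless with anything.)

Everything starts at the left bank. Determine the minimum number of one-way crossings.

Counting alone: the boatman can take at most 2 across per trip to the right bank, so moving all 6 needs at least 3 loaded trips out, with a return between consecutive ones — at least 5 crossings.
The safety rule pushes this higher. Following every safe sequence of crossings, the most of the 6 that can be at the right bank as the canoe arrives there on crossing 5 is 5 — never all 6.
So no plan with fewer than 7 crossings exists, and this one achieves 7:
1. Boatman goes to the right bank with Bram and Orla.
2. Boatman goes back to the left bank alone.
3. Boatman goes to the right bank with Kira and Noor.
4. Boatman goes back to the left bank with Bram and Orla.
5. Boatman goes to the right bank with Pim and Sol.
6. Boatman goes back to the left bank alone.
7. Boatman goes to the right bank with Bram and Orla.

7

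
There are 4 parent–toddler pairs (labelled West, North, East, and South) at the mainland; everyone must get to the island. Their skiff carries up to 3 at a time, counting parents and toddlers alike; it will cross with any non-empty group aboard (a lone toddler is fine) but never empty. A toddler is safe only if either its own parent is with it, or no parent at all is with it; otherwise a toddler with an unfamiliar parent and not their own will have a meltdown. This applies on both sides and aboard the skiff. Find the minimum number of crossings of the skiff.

Counting alone: each trip to the island takes at most 3 across and each return brings at least 1 back, so after t trips out (and t−1 returns) at most 3t − (t−1) of the 8 are across; that first reaches 8 at t = 4, so at least 7 crossings are needed.
The safety rule pushes this higher. Following every safe sequence of crossings, the most of the 8 that can be at the island as the skiff arrives there on crossing 7 is 7 — never all 8.
So no plan with fewer than 9 crossings exists, and this one achieves 9:
1. parent West and toddler West cross → the island.
2. parent West crosses ← the mainland.
3. parent North, parent West, and toddler North cross → the island.
4. parent West and toddler West cross ← the mainland.
5. parent East, parent South, and parent West cross → the island.
6. toddler North crosses ← the mainland.
7. toddler North and toddler West cross → the island.
8. toddler West crosses ← the mainland.
9. toddler East, toddler South, and toddler West cross → the island.

9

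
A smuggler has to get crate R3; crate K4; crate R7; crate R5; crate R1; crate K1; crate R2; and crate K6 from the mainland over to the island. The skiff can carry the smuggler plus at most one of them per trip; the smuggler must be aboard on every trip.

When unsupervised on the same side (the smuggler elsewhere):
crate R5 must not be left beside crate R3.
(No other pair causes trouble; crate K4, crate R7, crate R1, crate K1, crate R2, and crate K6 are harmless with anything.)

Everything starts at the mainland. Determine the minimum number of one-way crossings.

Counting alone: the smuggler can take at most 1 across per trip to the island, so moving all 8 needs at least 8 loaded trips out, with a return between consecutive ones — at least 15 crossings.
The plan below uses exactly 15 crossings, so it is optimal:
1. Smuggler goes to the island with crate R3.  [the mainland: crate K1, crate K4, crate K6, crate R1, crate R2, crate R5, crate R7 | the island: crate R3]
2. Smuggler goes back to the mainland alone.  [the mainland: crate K1, crate K4, crate K6, crate R1, crate R2, crate R5, crate R7 | the island: crate R3]
3. Smuggler goes to the island with crate K4.  [the mainland: crate K1, crate K6, crate R1, crate R2, crate R5, crate R7 | the island: crate K4, crate R3]
4. Smuggler goes back to the mainland alone.  [the mainland: crate K1, crate K6, crate R1, crate R2, crate R5, crate R7 | the island: crate K4, crate R3]
5. Smuggler goes to the island with crate R7.  [the mainland: crate K1, crate K6, crate R1, crate R2, crate R5 | the island: crate K4, crate R3, crate R7]
6. Smuggler goes back to the mainland alone.  [the mainland: crate K1, crate K6, crate R1, crate R2, crate R5 | the island: crate K4, crate R3, crate R7]
7. Smuggler goes to the island with crate R1.  [the mainland: crate K1, crate K6, crate R2, crate R5 | the island: crate K4, crate R1, crate R3, crate R7]
8. Smuggler goes back to the mainland alone.  [the mainland: crate K1, crate K6, crate R2, crate R5 | the island: crate K4, crate R1, crate R3, crate R7]
9. Smuggler goes to the island with crate K1.  [the mainland: crate K6, crate R2, crate R5 | the island: crate K1, crate K4, crate R1, crate R3, crate R7]
10. Smuggler goes back to the mainland alone.  [the mainland: crate K6, crate R2, crate R5 | the island: crate K1, crate K4, crate R1, crate R3, crate R7]
11. Smuggler goes to the island with crate R2.  [the mainland: crate K6, crate R5 | the island: crate K1, crate K4, crate R1, crate R2, crate R3, crate R7]
12. Smuggler goes back to the mainland alone.  [the mainland: crate K6, crate R5 | the island: crate K1, crate K4, crate R1, crate R2, crate R3, crate R7]
13. Smuggler goes to the island with crate K6.  [the mainland: crate R5 | the island: crate K1, crate K4, crate K6, crate R1, crate R2, crate R3, crate R7]
14. Smuggler goes back to the mainland alone.  [the mainland: crate R5 | the island: crate K1, crate K4, crate K6, crate R1, crate R2, crate R3, crate R7]
15. Smuggler goes to the island with crate R5.  [the mainland: — | the island: crate K1, crate K4, crate K6, crate R1, crate R2, crate R3, crate R5, crate R7]

15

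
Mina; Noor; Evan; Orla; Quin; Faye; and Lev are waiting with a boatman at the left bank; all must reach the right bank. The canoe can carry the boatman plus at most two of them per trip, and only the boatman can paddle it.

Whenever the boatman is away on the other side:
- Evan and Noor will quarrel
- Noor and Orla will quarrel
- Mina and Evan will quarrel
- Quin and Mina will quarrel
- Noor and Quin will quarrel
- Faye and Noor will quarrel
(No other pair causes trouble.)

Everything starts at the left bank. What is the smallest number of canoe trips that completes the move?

9

Counting alone: the boatman can take at most 2 across per trip to the right bank, so moving all 7 needs at least 4 loaded trips out, with a return between consecutive ones — at least 7 crossings.
The safety rule pushes this higher. Following every safe sequence of crossings, the most of the 7 that can be at the right bank as the canoe arrives there on crossing 7 is 6 — never all 7.
So no plan with fewer than 9 crossings exists, and this one achieves 9:
1. Boatman goes to the right bank with Mina and Noor.  [the left bank: Evan, Faye, Lev, Orla, Quin | the right bank: Mina, Noor]
2. Boatman goes back to the left bank alone.  [the left bank: Evan, Faye, Lev, Orla, Quin | the right bank: Mina, Noor]
3. Boatman goes to the right bank with Lev.  [the left bank: Evan, Faye, Orla, Quin | the right bank: Lev, Mina, Noor]
4. Boatman goes back to the left bank alone.  [the left bank: Evan, Faye, Orla, Quin | the right bank: Lev, Mina, Noor]
5. Boatman goes to the right bank with Evan and Orla.  [the left bank: Faye, Quin | the right bank: Evan, Lev, Mina, Noor, Orla]
6. Boatman goes back to the left bank with Mina and Noor.  [the left bank: Faye, Mina, Noor, Quin | the right bank: Evan, Lev, Orla]
7. Boatman goes to the right bank with Faye and Quin.  [the left bank: Mina, Noor | the right bank: Evan, Faye, Lev, Orla, Quin]
8. Boatman goes back to the left bank alone.  [the left bank: Mina, Noor | the right bank: Evan, Faye, Lev, Orla, Quin]
9. Boatman goes to the right bank with Mina and Noor.  [the left bank: — | the right bank: Evan, Faye, Lev, Mina, Noor, Orla, Quin]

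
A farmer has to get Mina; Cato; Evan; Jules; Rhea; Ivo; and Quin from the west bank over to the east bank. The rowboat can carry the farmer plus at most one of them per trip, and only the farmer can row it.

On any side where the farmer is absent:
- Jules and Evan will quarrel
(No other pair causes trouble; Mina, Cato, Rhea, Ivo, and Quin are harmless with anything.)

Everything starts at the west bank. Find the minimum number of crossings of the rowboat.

13

Counting alone: the farmer can take at most 1 across per trip to the east bank, so moving all 7 needs at least 7 loaded trips out, with a return between consecutive ones — at least 13 crossings.
The plan below uses exactly 13 crossings, so it is optimal:
1. Farmer goes to the east bank with Evan.
2. Farmer goes back to the west bank alone.
3. Farmer goes to the east bank with Mina.
4. Farmer goes back to the west bank alone.
5. Farmer goes to the east bank with Cato.
6. Farmer goes back to the west bank alone.
7. Farmer goes to the east bank with Rhea.
8. Farmer goes back to the west bank alone.
9. Farmer goes to the east bank with Ivo.
10. Farmer goes back to the west bank alone.
11. Farmer goes to the east bank with Quin.
12. Farmer goes back to the west bank alone.
13. Farmer goes to the east bank with Jules.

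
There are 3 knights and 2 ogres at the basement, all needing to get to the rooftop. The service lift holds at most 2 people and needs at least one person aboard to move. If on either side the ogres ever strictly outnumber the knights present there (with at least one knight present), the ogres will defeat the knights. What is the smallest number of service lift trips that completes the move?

7

Counting alone: each trip to the rooftop takes at most 2 across and each return brings at least 1 back, so after t trips out (and t−1 returns) at most 2t − (t−1) of the 5 are across; that first reaches 5 at t = 4, so at least 7 crossings are needed.
The plan below uses exactly 7 crossings, so it is optimal:
1. 2 ogres → the rooftop.  (the basement: 3K 0O; the rooftop: 0K 2O)
2. 1 ogre ← the basement.  (the basement: 3K 1O; the rooftop: 0K 1O)
3. 2 knights → the rooftop.  (the basement: 1K 1O; the rooftop: 2K 1O)
4. 1 knight ← the basement.  (the basement: 2K 1O; the rooftop: 1K 1O)
5. 1 knight and 1 ogre → the rooftop.  (the basement: 1K 0O; the rooftop: 2K 2O)
6. 1 ogre ← the basement.  (the basement: 1K 1O; the rooftop: 2K 1O)
7. 1 knight and 1 ogre → the rooftop.  (the basement: 0K 0O; the rooftop: 3K 2O)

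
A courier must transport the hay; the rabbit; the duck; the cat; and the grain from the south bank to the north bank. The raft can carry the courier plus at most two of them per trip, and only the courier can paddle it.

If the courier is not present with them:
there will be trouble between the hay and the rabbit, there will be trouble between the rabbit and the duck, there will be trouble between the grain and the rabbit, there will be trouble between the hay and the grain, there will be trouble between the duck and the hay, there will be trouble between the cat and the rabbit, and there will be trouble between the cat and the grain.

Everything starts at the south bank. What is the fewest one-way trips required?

impossible

Whatever the first load, the items left behind include a forbidden pair without the courier. No opening move is safe, so no plan exists.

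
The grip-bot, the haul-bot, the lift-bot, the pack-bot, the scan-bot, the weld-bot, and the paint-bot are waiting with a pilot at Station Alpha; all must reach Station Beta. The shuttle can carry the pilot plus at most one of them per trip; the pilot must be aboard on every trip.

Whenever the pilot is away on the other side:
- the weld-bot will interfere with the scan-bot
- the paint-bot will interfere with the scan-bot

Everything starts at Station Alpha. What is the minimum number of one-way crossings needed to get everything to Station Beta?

Counting alone: the pilot can take at most 1 across per trip to Station Beta, so moving all 7 needs at least 7 loaded trips out, with a return between consecutive ones — at least 13 crossings.
The safety rule pushes this higher. Following every safe sequence of crossings, the most of the 7 that can be at Station Beta as the shuttle arrives there on crossing 13 is 6 — never all 7.
So no plan with fewer than 15 crossings exists, and this one achieves 15:
1. Pilot goes to Station Beta with the scan-bot.
2. Pilot goes back to Station Alpha alone.
3. Pilot goes to Station Beta with the grip-bot.
4. Pilot goes back to Station Alpha alone.
5. Pilot goes to Station Beta with the haul-bot.
6. Pilot goes back to Station Alpha alone.
7. Pilot goes to Station Beta with the lift-bot.
8. Pilot goes back to Station Alpha alone.
9. Pilot goes to Station Beta with the pack-bot.
10. Pilot goes back to Station Alpha alone.
11. Pilot goes to Station Beta with the weld-bot.
12. Pilot goes back to Station Alpha with the scan-bot.
13. Pilot goes to Station Beta with the paint-bot.
14. Pilot goes back to Station Alpha alone.
15. Pilot goes to Station Beta with the scan-bot.

15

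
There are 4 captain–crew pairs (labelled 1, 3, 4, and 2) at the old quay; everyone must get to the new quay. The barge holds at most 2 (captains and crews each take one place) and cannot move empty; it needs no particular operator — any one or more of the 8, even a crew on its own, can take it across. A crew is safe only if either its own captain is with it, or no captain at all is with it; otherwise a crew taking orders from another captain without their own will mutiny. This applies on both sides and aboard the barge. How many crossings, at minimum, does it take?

Following every safe sequence of crossings from the start, the most of the 8 that can be at the new quay as the barge arrives there on crossings 1, 3, 5 is 2, 3, 4 respectively; the best ever achieved is 4 of 8.
From crossing 7 on, no configuration arises that was not already reachable earlier: only 44 distinct safe configurations (who is on which side, and where the barge is) can ever be reached, none of them has everyone across, and every continuation just revisits them. So no valid plan exists.

impossible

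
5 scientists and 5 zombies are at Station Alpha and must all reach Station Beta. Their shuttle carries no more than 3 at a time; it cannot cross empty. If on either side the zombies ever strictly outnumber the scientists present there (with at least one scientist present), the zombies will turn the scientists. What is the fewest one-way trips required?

11

Counting alone: each trip to Station Beta takes at most 3 across and each return brings at least 1 back, so after t trips out (and t−1 returns) at most 3t − (t−1) of the 10 are across; that first reaches 10 at t = 5, so at least 9 crossings are needed.
The safety rule pushes this higher. Following every safe sequence of crossings, the most of the 10 that can be at Station Beta as the shuttle arrives there on crossing 9 is 9 — never all 10.
So no plan with fewer than 11 crossings exists, and this one achieves 11:
1. 2 zombies → Station Beta.  (Station Alpha: 5S 3Z; Station Beta: 0S 2Z)
2. 1 zombie ← Station Alpha.  (Station Alpha: 5S 4Z; Station Beta: 0S 1Z)
3. 3 zombies → Station Beta.  (Station Alpha: 5S 1Z; Station Beta: 0S 4Z)
4. 1 zombie ← Station Alpha.  (Station Alpha: 5S 2Z; Station Beta: 0S 3Z)
5. 3 scientists → Station Beta.  (Station Alpha: 2S 2Z; Station Beta: 3S 3Z)
6. 1 scientist and 1 zombie ← Station Alpha.  (Station Alpha: 3S 3Z; Station Beta: 2S 2Z)
7. 3 scientists → Station Beta.  (Station Alpha: 0S 3Z; Station Beta: 5S 2Z)
8. 1 zombie ← Station Alpha.  (Station Alpha: 0S 4Z; Station Beta: 5S 1Z)
9. 2 zombies → Station Beta.  (Station Alpha: 0S 2Z; Station Beta: 5S 3Z)
10. 1 zombie ← Station Alpha.  (Station Alpha: 0S 3Z; Station Beta: 5S 2Z)
11. 3 zombies → Station Beta.  (Station Alpha: 0S 0Z; Station Beta: 5S 5Z)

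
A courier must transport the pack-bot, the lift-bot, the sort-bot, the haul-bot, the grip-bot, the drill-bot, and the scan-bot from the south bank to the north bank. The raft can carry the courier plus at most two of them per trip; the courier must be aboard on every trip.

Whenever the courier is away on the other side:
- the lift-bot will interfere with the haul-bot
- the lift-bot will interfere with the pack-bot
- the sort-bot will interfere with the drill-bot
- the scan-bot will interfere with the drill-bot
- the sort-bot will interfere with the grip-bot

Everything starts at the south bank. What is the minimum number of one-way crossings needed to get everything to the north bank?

Whatever the first load, the items left behind include a forbidden pair without the courier. No opening move is safe, so no plan exists.

impossible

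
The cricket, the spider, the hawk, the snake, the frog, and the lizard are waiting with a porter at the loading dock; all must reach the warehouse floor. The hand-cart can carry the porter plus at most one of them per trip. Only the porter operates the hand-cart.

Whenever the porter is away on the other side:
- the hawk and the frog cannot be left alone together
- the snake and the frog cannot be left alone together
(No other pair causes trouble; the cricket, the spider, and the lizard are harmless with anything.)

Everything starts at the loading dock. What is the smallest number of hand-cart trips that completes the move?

13

Counting alone: the porter can take at most 1 across per trip to the warehouse floor, so moving all 6 needs at least 6 loaded trips out, with a return between consecutive ones — at least 11 crossings.
The safety rule pushes this higher. Following every safe sequence of crossings, the most of the 6 that can be at the warehouse floor as the hand-cart arrives there on crossing 11 is 5 — never all 6.
So no plan with fewer than 13 crossings exists, and this one achieves 13:
1. Porter goes to the warehouse floor with the frog.
2. Porter goes back to the loading dock alone.
3. Porter goes to the warehouse floor with the cricket.
4. Porter goes back to the loading dock alone.
5. Porter goes to the warehouse floor with the spider.
6. Porter goes back to the loading dock alone.
7. Porter goes to the warehouse floor with the hawk.
8. Porter goes back to the loading dock with the frog.
9. Porter goes to the warehouse floor with the snake.
10. Porter goes back to the loading dock alone.
11. Porter goes to the warehouse floor with the lizard.
12. Porter goes back to the loading dock alone.
13. Porter goes to the warehouse floor with the frog.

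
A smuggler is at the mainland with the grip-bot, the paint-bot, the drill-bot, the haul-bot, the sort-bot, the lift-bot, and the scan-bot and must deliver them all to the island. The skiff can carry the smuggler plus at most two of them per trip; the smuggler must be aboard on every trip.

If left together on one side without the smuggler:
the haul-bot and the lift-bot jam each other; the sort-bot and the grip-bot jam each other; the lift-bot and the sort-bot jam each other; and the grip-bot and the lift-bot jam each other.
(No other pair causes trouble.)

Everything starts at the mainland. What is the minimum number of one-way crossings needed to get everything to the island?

11

Counting alone: the smuggler can take at most 2 across per trip to the island, so moving all 7 needs at least 4 loaded trips out, with a return between consecutive ones — at least 7 crossings.
The safety rule pushes this higher. Following every safe sequence of crossings, the most of the 7 that can be at the island as the skiff arrives there on crossings 7, 9 is 5, 6 respectively — never all 7.
So no plan with fewer than 11 crossings exists, and this one achieves 11:
1. Smuggler goes to the island with the grip-bot and the lift-bot.  [the mainland: the drill-bot, the haul-bot, the paint-bot, the scan-bot, the sort-bot | the island: the grip-bot, the lift-bot]
2. Smuggler goes back to the mainland with the grip-bot.  [the mainland: the drill-bot, the grip-bot, the haul-bot, the paint-bot, the scan-bot, the sort-bot | the island: the lift-bot]
3. Smuggler goes to the island with the grip-bot and the paint-bot.  [the mainland: the drill-bot, the haul-bot, the scan-bot, the sort-bot | the island: the grip-bot, the lift-bot, the paint-bot]
4. Smuggler goes back to the mainland with the grip-bot.  [the mainland: the drill-bot, the grip-bot, the haul-bot, the scan-bot, the sort-bot | the island: the lift-bot, the paint-bot]
5. Smuggler goes to the island with the drill-bot and the grip-bot.  [the mainland: the haul-bot, the scan-bot, the sort-bot | the island: the drill-bot, the grip-bot, the lift-bot, the paint-bot]
6. Smuggler goes back to the mainland with the grip-bot.  [the mainland: the grip-bot, the haul-bot, the scan-bot, the sort-bot | the island: the drill-bot, the lift-bot, the paint-bot]
7. Smuggler goes to the island with the grip-bot and the haul-bot.  [the mainland: the scan-bot, the sort-bot | the island: the drill-bot, the grip-bot, the haul-bot, the lift-bot, the paint-bot]
8. Smuggler goes back to the mainland with the lift-bot.  [the mainland: the lift-bot, the scan-bot, the sort-bot | the island: the drill-bot, the grip-bot, the haul-bot, the paint-bot]
9. Smuggler goes to the island with the scan-bot and the sort-bot.  [the mainland: the lift-bot | the island: the drill-bot, the grip-bot, the haul-bot, the paint-bot, the scan-bot, the sort-bot]
10. Smuggler goes back to the mainland with the grip-bot.  [the mainland: the grip-bot, the lift-bot | the island: the drill-bot, the haul-bot, the paint-bot, the scan-bot, the sort-bot]
11. Smuggler goes to the island with the grip-bot and the lift-bot.  [the mainland: — | the island: the drill-bot, the grip-bot, the haul-bot, the lift-bot, the paint-bot, the scan-bot, the sort-bot]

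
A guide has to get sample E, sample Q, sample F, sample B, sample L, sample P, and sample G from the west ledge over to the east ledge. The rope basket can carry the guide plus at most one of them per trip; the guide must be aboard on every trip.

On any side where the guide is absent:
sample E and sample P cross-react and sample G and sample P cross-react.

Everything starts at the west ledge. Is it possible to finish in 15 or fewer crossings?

Yes

Yes — this plan uses 15 crossings (≤ 15):
1. Guide goes to the east ledge with sample P.  [the west ledge: sample B, sample E, sample F, sample G, sample L, sample Q | the east ledge: sample P]
2. Guide goes back to the west ledge alone.  [the west ledge: sample B, sample E, sample F, sample G, sample L, sample Q | the east ledge: sample P]
3. Guide goes to the east ledge with sample E.  [the west ledge: sample B, sample F, sample G, sample L, sample Q | the east ledge: sample E, sample P]
4. Guide goes back to the west ledge with sample P.  [the west ledge: sample B, sample F, sample G, sample L, sample P, sample Q | the east ledge: sample E]
5. Guide goes to the east ledge with sample G.  [the west ledge: sample B, sample F, sample L, sample P, sample Q | the east ledge: sample E, sample G]
6. Guide goes back to the west ledge alone.  [the west ledge: sample B, sample F, sample L, sample P, sample Q | the east ledge: sample E, sample G]
7. Guide goes to the east ledge with sample Q.  [the west ledge: sample B, sample F, sample L, sample P | the east ledge: sample E, sample G, sample Q]
8. Guide goes back to the west ledge alone.  [the west ledge: sample B, sample F, sample L, sample P | the east ledge: sample E, sample G, sample Q]
9. Guide goes to the east ledge with sample F.  [the west ledge: sample B, sample L, sample P | the east ledge: sample E, sample F, sample G, sample Q]
10. Guide goes back to the west ledge alone.  [the west ledge: sample B, sample L, sample P | the east ledge: sample E, sample F, sample G, sample Q]
11. Guide goes to the east ledge with sample B.  [the west ledge: sample L, sample P | the east ledge: sample B, sample E, sample F, sample G, sample Q]
12. Guide goes back to the west ledge alone.  [the west ledge: sample L, sample P | the east ledge: sample B, sample E, sample F, sample G, sample Q]
13. Guide goes to the east ledge with sample L.  [the west ledge: sample P | the east ledge: sample B, sample E, sample F, sample G, sample L, sample Q]
14. Guide goes back to the west ledge alone.  [the west ledge: sample P | the east ledge: sample B, sample E, sample F, sample G, sample L, sample Q]
15. Guide goes to the east ledge with sample P.  [the west ledge: — | the east ledge: sample B, sample E, sample F, sample G, sample L, sample P, sample Q]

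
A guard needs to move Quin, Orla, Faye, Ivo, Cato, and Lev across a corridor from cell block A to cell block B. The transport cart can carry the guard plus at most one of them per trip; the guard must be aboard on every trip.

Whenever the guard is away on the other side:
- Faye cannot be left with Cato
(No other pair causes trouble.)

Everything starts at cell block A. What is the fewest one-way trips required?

11

Counting alone: the guard can take at most 1 across per trip to cell block B, so moving all 6 needs at least 6 loaded trips out, with a return between consecutive ones — at least 11 crossings.
The plan below uses exactly 11 crossings, so it is optimal:
1. Guard goes to cell block B with Faye.
2. Guard goes back to cell block A alone.
3. Guard goes to cell block B with Quin.
4. Guard goes back to cell block A alone.
5. Guard goes to cell block B with Orla.
6. Guard goes back to cell block A alone.
7. Guard goes to cell block B with Ivo.
8. Guard goes back to cell block A alone.
9. Guard goes to cell block B with Lev.
10. Guard goes back to cell block A alone.
11. Guard goes to cell block B with Cato.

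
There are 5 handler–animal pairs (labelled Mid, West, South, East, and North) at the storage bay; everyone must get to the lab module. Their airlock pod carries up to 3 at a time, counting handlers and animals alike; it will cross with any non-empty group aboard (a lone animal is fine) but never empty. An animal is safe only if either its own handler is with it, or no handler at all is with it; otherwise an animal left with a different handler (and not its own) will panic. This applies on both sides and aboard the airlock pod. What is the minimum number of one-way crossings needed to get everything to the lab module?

11

Counting alone: each trip to the lab module takes at most 3 across and each return brings at least 1 back, so after t trips out (and t−1 returns) at most 3t − (t−1) of the 10 are across; that first reaches 10 at t = 5, so at least 9 crossings are needed.
The safety rule pushes this higher. Following every safe sequence of crossings, the most of the 10 that can be at the lab module as the airlock pod arrives there on crossing 9 is 9 — never all 10.
So no plan with fewer than 11 crossings exists, and this one achieves 11:
1. animal Mid and handler Mid cross → the lab module.
2. handler Mid crosses ← the storage bay.
3. animal East, animal South, and animal West cross → the lab module.
4. animal Mid crosses ← the storage bay.
5. handler East, handler South, and handler West cross → the lab module.
6. animal West and handler West cross ← the storage bay.
7. handler Mid, handler North, and handler West cross → the lab module.
8. animal South crosses ← the storage bay.
9. animal Mid and animal West cross → the lab module.
10. animal Mid crosses ← the storage bay.
11. animal Mid, animal North, and animal South cross → the lab module.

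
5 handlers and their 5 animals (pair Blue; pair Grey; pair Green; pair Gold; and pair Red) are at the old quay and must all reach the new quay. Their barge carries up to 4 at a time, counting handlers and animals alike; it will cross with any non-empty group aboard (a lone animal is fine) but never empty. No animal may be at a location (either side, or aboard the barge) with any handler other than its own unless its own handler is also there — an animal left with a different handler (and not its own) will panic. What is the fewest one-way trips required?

7

Counting alone: each trip to the new quay takes at most 4 across and each return brings at least 1 back, so after t trips out (and t−1 returns) at most 4t − (t−1) of the 10 are across; that first reaches 10 at t = 3, so at least 5 crossings are needed.
The safety rule pushes this higher. Following every safe sequence of crossings, the most of the 10 that can be at the new quay as the barge arrives there on crossing 5 is 9 — never all 10.
So no plan with fewer than 7 crossings exists, and this one achieves 7:
1. animal Blue and handler Blue cross → the new quay.
2. handler Blue crosses ← the old quay.
3. animal Gold, animal Green, animal Grey, and animal Red cross → the new quay.
4. animal Blue crosses ← the old quay.
5. handler Gold, handler Green, handler Grey, and handler Red cross → the new quay.
6. animal Grey and handler Grey cross ← the old quay.
7. animal Blue, animal Grey, handler Blue, and handler Grey cross → the new quay.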